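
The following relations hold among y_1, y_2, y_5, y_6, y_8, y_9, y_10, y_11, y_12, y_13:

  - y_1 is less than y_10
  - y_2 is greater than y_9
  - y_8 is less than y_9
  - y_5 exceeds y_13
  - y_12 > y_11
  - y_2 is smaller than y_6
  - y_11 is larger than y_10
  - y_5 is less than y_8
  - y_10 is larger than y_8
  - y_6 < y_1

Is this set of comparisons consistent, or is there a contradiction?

consistent

The single ordering y_13 < y_5 < y_8 < y_9 < y_2 < y_6 < y_1 < y_10 < y_11 < y_12 satisfies every listed relation, so no contradiction arises.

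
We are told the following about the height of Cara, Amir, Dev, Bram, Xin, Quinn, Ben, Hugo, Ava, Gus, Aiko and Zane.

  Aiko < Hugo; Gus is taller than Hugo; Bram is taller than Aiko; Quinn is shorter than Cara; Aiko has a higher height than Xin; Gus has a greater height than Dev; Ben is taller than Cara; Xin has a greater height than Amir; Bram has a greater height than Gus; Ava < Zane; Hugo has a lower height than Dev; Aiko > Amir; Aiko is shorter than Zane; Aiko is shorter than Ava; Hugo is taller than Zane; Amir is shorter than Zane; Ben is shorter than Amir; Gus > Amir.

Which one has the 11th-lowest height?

Chaining the given pairs: Quinn < Cara < Ben < Amir < Xin < Aiko < Ava < Zane < Hugo < Dev < Gus < Bram.
The 11th smallest is Gus.

Gus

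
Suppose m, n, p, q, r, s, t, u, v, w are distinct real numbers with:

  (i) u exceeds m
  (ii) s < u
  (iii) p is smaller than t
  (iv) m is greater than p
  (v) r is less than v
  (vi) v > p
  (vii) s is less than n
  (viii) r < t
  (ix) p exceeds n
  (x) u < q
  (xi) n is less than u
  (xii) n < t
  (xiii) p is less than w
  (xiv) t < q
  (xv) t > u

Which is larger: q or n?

q

The relevant relations are n < p; p < m; m < u; u < t; t < q.
Chaining these gives n < p < m < u < t < q.
So n < q; q is the larger of the two.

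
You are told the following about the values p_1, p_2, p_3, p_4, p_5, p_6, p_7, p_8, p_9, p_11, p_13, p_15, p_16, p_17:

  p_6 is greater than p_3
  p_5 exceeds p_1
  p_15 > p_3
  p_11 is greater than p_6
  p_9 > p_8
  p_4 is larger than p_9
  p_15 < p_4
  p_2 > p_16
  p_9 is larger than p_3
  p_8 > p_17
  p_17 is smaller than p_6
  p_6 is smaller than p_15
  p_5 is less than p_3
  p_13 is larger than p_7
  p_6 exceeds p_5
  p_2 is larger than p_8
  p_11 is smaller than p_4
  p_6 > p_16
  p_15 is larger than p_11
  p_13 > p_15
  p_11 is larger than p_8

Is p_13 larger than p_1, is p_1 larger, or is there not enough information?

p_13

p_1 < p_5 < p_6 < p_11 < p_15 < p_13, by transitivity through p_5, p_6, p_11, p_15.
So p_13 is larger.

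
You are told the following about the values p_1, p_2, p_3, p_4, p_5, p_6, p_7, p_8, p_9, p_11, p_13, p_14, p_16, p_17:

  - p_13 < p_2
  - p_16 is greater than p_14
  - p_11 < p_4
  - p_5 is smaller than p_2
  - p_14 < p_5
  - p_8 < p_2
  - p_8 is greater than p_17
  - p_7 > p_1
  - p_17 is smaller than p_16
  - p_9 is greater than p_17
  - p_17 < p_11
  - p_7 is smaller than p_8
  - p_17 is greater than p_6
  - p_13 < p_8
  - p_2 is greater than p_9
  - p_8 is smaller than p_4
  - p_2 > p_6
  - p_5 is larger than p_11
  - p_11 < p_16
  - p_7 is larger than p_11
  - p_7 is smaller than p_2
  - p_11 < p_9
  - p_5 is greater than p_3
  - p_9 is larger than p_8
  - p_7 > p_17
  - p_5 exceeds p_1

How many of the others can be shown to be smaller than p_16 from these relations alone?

Directly below p_16: p_14, p_17, p_11.
One step further: p_6 (4 so far).
Nothing else is reachable below p_16; 4 in all.

4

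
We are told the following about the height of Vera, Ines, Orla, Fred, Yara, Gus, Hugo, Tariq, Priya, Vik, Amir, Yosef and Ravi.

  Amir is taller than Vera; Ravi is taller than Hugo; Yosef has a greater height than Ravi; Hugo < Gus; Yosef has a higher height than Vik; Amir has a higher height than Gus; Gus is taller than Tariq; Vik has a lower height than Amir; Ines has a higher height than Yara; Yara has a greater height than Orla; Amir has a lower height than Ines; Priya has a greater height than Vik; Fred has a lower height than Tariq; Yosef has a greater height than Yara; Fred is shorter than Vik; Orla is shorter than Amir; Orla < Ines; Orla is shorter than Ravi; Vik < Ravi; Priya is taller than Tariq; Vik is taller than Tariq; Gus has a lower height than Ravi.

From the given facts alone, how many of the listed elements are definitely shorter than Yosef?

8

From Yosef the given relations immediately reach Vik, Ravi, Yara.
From those, Fred, Hugo, Tariq, Gus, Orla — 8 in total.
No other element is forced below Yosef by the given relations, so the count is 8.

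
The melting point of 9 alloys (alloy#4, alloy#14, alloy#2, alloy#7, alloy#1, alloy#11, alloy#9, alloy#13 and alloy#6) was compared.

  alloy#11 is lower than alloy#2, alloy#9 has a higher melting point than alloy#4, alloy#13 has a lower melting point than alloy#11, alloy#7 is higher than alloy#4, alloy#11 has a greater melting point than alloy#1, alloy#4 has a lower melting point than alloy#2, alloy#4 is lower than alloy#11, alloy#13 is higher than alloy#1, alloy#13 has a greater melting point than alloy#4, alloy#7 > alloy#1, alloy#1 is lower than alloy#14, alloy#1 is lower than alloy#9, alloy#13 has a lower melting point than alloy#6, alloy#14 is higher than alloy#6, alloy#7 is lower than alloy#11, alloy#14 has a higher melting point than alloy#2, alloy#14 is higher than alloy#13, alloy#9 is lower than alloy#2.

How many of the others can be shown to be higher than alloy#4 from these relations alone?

7

The elements the relations force above alloy#4 are alloy#7, alloy#13, alloy#9, alloy#6, alloy#11, alloy#2, alloy#14 — no chain reaches any other.
That is 7.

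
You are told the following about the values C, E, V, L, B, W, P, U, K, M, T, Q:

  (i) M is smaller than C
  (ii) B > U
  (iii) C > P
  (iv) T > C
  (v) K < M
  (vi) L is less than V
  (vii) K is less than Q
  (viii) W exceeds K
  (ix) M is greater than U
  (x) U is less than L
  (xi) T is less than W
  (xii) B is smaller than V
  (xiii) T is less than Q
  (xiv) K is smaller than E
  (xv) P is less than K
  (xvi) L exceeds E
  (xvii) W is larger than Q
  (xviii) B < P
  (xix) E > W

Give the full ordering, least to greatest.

U < B < P < K < M < C < T < Q < W < E < L < V

The consecutive links are each given: U < B; B < P; P < K; K < M; M < C; C < T; T < Q; Q < W; W < E; E < L; L < V.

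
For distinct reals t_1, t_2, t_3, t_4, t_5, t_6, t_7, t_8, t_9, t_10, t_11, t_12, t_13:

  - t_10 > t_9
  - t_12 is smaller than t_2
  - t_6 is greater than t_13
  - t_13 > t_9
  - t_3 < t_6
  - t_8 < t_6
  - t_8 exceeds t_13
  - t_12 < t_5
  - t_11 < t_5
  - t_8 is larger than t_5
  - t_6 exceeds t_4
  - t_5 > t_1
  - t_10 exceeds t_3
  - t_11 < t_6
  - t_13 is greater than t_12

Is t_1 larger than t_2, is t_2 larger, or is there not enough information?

undetermined

Following every chain through t_1: above t_1 we get t_5, t_8, t_6.
t_2 is not reached, and no chain runs the other way from t_2 to t_1.
So the given relations leave the order of t_1 and t_2 undetermined.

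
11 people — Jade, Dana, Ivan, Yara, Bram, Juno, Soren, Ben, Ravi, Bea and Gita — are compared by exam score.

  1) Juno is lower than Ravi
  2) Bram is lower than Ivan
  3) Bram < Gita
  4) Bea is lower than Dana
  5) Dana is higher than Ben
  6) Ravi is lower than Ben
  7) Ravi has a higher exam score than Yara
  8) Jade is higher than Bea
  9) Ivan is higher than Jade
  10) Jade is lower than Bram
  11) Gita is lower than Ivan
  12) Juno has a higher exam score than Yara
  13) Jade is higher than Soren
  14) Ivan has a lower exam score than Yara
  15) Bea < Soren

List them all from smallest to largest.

Each adjacent pair is fixed by a given relation: Bea < Soren; Soren < Jade; Jade < Bram; Bram < Gita; Gita < Ivan; Ivan < Yara; Yara < Juno; Juno < Ravi; Ravi < Ben; Ben < Dana. Chaining them end to end gives the full order.

Bea < Soren < Jade < Bram < Gita < Ivan < Yara < Juno < Ravi < Ben < Dana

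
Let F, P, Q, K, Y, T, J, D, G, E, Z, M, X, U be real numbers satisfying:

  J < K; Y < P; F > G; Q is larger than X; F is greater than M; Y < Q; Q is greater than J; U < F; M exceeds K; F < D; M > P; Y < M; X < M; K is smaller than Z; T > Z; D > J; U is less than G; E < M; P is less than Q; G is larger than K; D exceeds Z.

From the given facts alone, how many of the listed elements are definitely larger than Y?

5

The elements the relations force above Y are P, M, F, D, Q — no chain reaches any other.
That is 5.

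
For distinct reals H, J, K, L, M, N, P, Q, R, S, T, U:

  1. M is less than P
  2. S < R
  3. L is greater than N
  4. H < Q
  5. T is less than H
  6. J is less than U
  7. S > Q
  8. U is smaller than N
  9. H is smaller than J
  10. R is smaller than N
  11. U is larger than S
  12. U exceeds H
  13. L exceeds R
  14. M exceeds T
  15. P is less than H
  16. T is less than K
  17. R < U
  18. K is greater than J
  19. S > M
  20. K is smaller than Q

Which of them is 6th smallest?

Piecing the relations together gives one ordering: T < M < P < H < J < K < Q < S < R < U < N < L.
The 6th smallest is K.

K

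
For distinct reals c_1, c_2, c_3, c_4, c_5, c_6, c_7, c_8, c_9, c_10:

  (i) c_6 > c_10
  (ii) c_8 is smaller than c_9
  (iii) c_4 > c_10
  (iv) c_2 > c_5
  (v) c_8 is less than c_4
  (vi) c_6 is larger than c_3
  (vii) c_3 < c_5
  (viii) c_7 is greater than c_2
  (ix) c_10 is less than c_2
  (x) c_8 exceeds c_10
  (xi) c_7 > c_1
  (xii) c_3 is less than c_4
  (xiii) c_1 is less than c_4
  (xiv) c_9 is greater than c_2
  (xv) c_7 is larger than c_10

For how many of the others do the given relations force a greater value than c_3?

6

Directly above c_3: c_5, c_4, c_6.
One step further: c_2 (4 so far).
One step further: c_9, c_7 (6 so far).
No other element is forced above c_3 by the given relations, so the count is 6.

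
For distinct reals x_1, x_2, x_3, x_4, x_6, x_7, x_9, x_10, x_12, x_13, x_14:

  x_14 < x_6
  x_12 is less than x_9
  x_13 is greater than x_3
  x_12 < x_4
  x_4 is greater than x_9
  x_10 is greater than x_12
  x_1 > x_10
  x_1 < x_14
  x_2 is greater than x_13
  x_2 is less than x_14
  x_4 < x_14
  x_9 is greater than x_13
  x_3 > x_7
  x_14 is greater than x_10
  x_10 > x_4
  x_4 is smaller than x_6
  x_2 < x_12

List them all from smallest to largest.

Nothing is placed below x_7, so it is least; from there x_7 < x_3; x_3 < x_13; x_13 < x_2; x_2 < x_12; x_12 < x_9; x_9 < x_4; x_4 < x_10; x_10 < x_1; x_1 < x_14; x_14 < x_6, each given directly.

x_7 < x_3 < x_13 < x_2 < x_12 < x_9 < x_4 < x_10 < x_1 < x_14 < x_6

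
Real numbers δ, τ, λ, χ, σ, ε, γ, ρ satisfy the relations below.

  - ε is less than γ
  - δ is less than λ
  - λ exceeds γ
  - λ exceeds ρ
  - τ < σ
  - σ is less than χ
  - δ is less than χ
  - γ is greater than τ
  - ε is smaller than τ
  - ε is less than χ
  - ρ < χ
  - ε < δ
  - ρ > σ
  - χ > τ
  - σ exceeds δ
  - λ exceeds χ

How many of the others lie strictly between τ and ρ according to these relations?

1

Chaining upward from τ reaches: γ, σ, χ, λ.
Chaining downward from ρ reaches: ε, δ, σ.
Strictly between τ and ρ are those in both lists: σ — 1 element.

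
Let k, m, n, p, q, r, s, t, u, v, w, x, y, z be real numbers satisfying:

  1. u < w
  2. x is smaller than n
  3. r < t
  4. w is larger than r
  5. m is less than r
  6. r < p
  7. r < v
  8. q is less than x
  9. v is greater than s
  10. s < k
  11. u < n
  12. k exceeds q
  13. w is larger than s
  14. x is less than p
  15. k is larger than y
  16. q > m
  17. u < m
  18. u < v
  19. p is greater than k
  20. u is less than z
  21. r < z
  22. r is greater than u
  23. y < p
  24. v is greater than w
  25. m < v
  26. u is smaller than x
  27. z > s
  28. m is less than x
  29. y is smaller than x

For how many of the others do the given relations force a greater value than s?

5

The elements the relations force above s are k, w, p, z, v — no chain reaches any other.
That is 5.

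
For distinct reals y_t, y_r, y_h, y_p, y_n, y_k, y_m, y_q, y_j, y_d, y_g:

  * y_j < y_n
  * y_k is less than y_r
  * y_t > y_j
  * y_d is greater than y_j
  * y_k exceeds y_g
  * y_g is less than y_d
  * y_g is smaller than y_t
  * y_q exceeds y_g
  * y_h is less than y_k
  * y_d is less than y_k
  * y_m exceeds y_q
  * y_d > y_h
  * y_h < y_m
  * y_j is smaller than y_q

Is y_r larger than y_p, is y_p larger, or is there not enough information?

Following every chain through y_p: nothing is chained to y_p.
y_r is not reached, and no chain runs the other way from y_r to y_p.
So the given relations leave the order of y_p and y_r undetermined.

undetermined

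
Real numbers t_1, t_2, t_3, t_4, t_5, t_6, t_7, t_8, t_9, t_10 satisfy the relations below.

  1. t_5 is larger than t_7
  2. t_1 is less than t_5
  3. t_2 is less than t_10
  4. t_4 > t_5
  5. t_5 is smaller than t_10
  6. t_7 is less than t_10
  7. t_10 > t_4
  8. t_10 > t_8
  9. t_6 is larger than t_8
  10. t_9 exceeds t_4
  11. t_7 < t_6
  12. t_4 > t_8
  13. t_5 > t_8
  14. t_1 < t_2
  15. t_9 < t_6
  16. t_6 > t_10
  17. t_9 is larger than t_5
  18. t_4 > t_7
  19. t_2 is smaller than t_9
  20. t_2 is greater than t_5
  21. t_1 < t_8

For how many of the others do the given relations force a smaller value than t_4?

4

From t_4 the given relations immediately reach t_8, t_7, t_5.
From those, t_1 — 4 in total.
No other element is forced below t_4 by the given relations, so the count is 4.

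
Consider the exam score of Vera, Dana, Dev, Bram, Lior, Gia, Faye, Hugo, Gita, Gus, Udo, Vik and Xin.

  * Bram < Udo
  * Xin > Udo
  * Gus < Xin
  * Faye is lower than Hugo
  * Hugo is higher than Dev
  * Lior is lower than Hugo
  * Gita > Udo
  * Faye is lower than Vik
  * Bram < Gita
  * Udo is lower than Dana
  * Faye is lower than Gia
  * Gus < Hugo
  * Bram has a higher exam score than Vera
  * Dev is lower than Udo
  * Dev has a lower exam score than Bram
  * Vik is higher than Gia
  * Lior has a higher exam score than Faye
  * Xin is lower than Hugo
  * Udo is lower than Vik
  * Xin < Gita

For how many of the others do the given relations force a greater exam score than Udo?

From Udo the given relations immediately reach Dana, Xin, Vik, Gita.
From those, Hugo — 5 in total.
No other element is forced above Udo by the given relations, so the count is 5.

5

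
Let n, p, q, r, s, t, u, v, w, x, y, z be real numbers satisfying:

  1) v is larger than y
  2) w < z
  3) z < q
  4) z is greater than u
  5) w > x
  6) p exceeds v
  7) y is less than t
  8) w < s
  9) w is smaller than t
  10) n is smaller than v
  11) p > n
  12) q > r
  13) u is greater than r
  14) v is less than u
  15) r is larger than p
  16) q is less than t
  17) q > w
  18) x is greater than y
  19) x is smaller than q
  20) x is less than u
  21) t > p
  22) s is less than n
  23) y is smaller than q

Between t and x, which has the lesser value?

x

Chaining the given relations: x < w < s < n < v < p < r < u < z < q < t.
So x < t; x is the smaller of the two.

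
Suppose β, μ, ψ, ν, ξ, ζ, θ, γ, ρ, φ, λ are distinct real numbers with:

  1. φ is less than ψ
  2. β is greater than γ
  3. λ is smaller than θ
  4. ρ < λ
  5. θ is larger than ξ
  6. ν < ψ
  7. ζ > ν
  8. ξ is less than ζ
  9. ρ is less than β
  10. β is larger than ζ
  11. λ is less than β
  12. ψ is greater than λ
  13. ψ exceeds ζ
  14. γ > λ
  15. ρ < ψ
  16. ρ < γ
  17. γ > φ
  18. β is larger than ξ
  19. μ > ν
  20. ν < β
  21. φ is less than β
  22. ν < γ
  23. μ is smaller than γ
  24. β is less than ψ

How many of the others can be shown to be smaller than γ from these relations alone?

5

The elements the relations force below γ are ρ, ν, μ, φ, λ — no chain reaches any other.
That is 5.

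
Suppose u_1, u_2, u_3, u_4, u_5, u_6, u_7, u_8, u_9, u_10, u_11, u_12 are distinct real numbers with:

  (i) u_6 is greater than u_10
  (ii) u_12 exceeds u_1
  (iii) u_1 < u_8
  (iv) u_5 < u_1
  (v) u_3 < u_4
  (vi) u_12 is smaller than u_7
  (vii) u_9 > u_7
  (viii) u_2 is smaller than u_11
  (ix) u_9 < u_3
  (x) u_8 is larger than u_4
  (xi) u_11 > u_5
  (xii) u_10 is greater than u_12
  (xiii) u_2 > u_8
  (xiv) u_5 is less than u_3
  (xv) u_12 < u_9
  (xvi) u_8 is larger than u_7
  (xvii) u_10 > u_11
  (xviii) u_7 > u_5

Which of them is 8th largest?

u_9

Piecing the relations together gives one ordering: u_5 < u_1 < u_12 < u_7 < u_9 < u_3 < u_4 < u_8 < u_2 < u_11 < u_10 < u_6.
The 8th largest is u_9.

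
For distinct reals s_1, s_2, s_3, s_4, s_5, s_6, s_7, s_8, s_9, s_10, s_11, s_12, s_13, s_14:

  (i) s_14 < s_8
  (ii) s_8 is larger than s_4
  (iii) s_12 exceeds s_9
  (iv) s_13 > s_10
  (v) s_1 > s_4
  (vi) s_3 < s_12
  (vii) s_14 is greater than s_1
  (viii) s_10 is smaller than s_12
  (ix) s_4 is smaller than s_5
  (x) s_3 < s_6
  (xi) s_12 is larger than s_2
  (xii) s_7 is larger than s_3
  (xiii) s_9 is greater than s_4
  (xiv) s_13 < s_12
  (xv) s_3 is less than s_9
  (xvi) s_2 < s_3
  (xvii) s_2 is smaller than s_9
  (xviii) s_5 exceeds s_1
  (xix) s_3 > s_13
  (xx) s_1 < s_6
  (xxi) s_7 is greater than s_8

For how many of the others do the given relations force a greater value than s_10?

6

From s_10 the given relations immediately reach s_13, s_12.
From those, s_3 — 3 in total.
From those, s_6, s_9, s_7 — 6 in total.
No other element is forced above s_10 by the given relations, so the count is 6.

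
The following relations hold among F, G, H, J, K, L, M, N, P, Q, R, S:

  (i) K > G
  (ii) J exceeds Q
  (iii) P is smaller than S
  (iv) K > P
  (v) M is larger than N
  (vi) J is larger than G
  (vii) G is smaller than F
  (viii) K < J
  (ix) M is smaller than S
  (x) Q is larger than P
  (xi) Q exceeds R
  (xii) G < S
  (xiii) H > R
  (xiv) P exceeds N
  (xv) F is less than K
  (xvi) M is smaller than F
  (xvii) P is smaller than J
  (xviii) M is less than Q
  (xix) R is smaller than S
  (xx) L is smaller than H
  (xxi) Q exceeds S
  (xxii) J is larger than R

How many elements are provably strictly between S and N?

The relations place N below S. An element lies strictly between them when it is forced above N and also forced below S.
Above N: {P, M, F, K, Q, J}. Below S: {P, M, G, R}.
Intersection: {P, M} — 2.

2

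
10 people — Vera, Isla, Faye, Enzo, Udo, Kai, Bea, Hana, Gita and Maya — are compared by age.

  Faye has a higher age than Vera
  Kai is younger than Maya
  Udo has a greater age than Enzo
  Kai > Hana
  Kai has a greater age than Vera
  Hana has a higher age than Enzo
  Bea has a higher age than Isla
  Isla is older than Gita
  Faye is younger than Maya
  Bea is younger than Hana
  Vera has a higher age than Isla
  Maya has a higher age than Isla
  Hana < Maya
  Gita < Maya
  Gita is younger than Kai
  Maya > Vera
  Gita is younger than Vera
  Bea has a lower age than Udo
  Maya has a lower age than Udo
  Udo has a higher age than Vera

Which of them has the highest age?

Udo

Chaining downward from Udo: directly below it, Enzo, Bea, Vera, Maya; then Gita, Isla, Faye, Hana, Kai.
That covers every other element, and nothing is given above Udo, so Udo is the highest age.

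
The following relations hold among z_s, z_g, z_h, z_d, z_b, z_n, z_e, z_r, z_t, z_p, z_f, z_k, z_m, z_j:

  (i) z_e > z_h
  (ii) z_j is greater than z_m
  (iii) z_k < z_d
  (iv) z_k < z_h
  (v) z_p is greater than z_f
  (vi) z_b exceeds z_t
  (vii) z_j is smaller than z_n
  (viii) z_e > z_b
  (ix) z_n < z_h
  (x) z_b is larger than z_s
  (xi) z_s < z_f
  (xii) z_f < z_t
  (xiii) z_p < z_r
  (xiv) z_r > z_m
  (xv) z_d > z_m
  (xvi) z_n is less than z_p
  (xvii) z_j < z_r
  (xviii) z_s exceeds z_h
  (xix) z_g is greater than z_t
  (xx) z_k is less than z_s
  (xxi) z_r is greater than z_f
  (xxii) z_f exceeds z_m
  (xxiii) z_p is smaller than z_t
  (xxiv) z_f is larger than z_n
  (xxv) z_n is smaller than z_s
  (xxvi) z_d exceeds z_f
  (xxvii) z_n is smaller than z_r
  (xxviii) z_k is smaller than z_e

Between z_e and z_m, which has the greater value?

Following the relations from z_m: z_m < z_j < z_n < z_s < z_f < z_p < z_t < z_b < z_e.
So z_m < z_e; z_e is the larger of the two.

z_e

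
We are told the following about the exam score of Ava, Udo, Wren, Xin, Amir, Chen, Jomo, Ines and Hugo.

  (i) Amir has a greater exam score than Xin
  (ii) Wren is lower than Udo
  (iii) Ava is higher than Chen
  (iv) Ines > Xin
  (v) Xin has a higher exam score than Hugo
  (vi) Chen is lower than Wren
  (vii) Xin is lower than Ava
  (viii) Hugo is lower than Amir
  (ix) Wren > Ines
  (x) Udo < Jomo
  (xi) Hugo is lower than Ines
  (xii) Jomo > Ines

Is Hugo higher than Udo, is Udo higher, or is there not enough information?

Hugo < Xin and Xin < Ines give Hugo < Ines.
Then Ines < Wren extends the chain to Wren.
Then Wren < Udo extends the chain to Udo.
So Udo is higher.

Udo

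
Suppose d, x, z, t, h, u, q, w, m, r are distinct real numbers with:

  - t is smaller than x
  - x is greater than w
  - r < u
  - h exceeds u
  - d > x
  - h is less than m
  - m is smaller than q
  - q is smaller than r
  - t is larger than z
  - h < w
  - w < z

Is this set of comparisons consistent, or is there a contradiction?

inconsistent

We have h < m stated directly, yet also m < q < r < u < h by chaining the others — so m < h. Contradiction.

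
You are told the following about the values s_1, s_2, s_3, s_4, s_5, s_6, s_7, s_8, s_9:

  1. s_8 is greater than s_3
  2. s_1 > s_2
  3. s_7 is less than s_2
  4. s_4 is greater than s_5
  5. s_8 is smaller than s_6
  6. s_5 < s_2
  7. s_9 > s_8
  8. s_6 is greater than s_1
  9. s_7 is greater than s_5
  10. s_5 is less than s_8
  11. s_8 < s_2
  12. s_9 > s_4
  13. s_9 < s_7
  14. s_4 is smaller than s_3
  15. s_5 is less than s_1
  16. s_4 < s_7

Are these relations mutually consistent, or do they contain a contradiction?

Every relation is compatible with s_5 < s_4 < s_3 < s_8 < s_9 < s_7 < s_2 < s_1 < s_6; the set is consistent.

consistent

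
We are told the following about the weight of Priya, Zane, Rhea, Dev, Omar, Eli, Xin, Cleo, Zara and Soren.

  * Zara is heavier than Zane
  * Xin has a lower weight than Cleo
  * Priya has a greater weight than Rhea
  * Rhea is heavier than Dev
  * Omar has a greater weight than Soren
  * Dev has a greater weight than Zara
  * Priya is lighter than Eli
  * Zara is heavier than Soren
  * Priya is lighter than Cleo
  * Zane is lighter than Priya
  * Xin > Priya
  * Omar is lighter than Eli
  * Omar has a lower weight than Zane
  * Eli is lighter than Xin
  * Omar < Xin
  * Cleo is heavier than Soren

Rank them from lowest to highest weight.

Soren < Omar < Zane < Zara < Dev < Rhea < Priya < Eli < Xin < Cleo

Nothing is placed below Soren, so it is least; from there Soren < Omar; Omar < Zane; Zane < Zara; Zara < Dev; Dev < Rhea; Rhea < Priya; Priya < Eli; Eli < Xin; Xin < Cleo, each given directly.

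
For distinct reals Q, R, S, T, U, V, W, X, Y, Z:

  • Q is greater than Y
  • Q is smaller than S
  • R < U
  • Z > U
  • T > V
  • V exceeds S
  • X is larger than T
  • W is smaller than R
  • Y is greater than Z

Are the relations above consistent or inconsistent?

Every relation is compatible with W < R < U < Z < Y < Q < S < V < T < X; the set is consistent.

consistent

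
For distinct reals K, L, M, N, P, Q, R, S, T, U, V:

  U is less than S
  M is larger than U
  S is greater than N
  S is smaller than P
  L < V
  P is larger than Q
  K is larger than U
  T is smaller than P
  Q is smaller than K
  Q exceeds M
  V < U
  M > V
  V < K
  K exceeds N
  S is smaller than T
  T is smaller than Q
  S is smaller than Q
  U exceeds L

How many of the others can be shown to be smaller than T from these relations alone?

The elements the relations force below T are L, N, V, U, S — no chain reaches any other.
That is 5.

5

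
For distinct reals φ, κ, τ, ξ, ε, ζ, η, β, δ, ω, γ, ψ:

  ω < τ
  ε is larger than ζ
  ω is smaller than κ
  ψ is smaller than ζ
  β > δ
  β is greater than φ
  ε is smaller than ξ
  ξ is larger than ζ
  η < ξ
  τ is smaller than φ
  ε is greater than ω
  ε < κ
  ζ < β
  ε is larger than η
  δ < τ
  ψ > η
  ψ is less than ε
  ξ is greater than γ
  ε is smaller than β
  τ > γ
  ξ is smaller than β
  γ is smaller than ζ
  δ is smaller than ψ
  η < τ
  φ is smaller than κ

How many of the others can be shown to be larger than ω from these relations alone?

6

Directly above ω: τ, ε, κ.
One step further: ξ, φ, β (6 so far).
Nothing else is reachable above ω; 6 in all.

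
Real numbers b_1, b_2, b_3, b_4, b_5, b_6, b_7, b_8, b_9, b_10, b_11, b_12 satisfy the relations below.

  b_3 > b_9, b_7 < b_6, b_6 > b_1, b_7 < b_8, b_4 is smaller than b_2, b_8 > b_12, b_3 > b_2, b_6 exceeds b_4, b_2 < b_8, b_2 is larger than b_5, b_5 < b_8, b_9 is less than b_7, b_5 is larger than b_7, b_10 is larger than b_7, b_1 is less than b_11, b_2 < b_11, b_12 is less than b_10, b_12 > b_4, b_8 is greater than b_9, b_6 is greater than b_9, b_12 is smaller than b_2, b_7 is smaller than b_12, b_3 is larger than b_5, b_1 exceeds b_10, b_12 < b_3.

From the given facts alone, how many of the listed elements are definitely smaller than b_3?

The elements the relations force below b_3 are b_9, b_7, b_4, b_5, b_12, b_2 — no chain reaches any other.
That is 6.

6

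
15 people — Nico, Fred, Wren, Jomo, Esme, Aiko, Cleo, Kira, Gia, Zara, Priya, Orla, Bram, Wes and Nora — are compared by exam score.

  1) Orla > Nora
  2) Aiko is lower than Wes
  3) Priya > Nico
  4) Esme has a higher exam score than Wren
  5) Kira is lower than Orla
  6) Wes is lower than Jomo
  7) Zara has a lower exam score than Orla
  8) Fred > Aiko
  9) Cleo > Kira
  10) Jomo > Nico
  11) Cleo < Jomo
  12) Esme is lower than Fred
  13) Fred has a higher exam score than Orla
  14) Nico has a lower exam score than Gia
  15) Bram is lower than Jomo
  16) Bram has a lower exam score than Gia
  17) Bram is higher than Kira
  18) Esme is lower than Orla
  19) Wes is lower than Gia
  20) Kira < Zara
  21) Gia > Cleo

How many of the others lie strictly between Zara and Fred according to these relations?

1

The relations place Zara below Fred. An element lies strictly between them when it is forced above Zara and also forced below Fred.
Above Zara: {Orla}. Below Fred: {Kira, Aiko, Wren, Nora, Esme, Orla}.
Intersection: {Orla} — 1.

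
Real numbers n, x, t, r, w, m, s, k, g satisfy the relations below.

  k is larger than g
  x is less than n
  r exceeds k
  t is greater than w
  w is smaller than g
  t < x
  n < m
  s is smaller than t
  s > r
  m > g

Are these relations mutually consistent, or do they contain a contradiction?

consistent

The single ordering w < g < k < r < s < t < x < n < m satisfies every listed relation, so no contradiction arises.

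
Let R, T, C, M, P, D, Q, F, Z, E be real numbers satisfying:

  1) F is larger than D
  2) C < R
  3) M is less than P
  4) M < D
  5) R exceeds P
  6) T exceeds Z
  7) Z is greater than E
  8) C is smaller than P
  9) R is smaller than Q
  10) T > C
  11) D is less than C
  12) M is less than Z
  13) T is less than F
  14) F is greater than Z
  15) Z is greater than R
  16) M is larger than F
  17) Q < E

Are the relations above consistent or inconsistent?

inconsistent

Chaining the given relations yields M < D < C < P < R < Q < E < Z < T < F, so M < F. But one relation states F < M. These cannot both hold.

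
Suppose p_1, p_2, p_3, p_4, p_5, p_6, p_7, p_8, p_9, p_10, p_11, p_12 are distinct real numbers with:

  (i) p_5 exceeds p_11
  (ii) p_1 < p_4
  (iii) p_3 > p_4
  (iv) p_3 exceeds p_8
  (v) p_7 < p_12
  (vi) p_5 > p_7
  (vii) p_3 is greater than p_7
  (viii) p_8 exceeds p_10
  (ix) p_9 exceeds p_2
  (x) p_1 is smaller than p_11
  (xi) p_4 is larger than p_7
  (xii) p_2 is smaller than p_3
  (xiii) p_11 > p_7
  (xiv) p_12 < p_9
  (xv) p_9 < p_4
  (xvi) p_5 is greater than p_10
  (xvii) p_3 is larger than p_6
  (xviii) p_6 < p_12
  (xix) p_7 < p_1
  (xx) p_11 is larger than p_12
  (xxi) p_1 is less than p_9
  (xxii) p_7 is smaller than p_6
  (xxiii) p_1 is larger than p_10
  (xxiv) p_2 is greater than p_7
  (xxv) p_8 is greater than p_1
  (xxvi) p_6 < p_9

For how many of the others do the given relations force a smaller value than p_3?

From p_3 the given relations immediately reach p_7, p_6, p_2, p_8, p_4.
From those, p_10, p_1, p_9 — 8 in total.
From those, p_12 — 9 in total.
No other element is forced below p_3 by the given relations, so the count is 9.

9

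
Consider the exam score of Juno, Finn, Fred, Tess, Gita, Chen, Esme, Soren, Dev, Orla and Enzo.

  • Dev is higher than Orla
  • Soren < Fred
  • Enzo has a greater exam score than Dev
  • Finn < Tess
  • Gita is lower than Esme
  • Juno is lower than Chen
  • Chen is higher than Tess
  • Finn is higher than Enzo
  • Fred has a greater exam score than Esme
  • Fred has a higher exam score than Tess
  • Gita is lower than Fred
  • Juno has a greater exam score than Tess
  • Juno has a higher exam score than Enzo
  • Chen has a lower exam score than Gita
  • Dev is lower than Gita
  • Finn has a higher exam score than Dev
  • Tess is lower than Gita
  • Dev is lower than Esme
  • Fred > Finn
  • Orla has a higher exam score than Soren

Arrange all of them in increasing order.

Soren < Orla < Dev < Enzo < Finn < Tess < Juno < Chen < Gita < Esme < Fred

Nothing is placed below Soren, so it is least; from there Soren < Orla; Orla < Dev; Dev < Enzo; Enzo < Finn; Finn < Tess; Tess < Juno; Juno < Chen; Chen < Gita; Gita < Esme; Esme < Fred, each given directly.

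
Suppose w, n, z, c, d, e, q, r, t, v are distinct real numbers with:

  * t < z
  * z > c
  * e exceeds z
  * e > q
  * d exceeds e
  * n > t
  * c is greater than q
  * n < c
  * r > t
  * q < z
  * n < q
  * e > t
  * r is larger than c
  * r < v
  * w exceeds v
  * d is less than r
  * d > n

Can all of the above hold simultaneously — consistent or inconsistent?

The single ordering t < n < q < c < z < e < d < r < v < w satisfies every listed relation, so no contradiction arises.

consistent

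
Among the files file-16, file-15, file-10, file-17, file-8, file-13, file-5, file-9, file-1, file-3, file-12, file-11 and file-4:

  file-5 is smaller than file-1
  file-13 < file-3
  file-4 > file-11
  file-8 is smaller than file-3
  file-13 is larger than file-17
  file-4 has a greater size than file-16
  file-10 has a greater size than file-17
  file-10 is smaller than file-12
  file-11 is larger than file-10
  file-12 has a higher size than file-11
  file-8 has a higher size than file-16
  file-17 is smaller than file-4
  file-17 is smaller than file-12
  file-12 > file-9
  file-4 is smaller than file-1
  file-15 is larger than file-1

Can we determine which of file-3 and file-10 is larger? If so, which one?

Following every chain through file-10: above file-10 we get file-11, file-4, file-12, file-1, file-15; below file-10 we get file-17.
file-3 is not reached, and no chain runs the other way from file-3 to file-10.
So the given relations leave the order of file-10 and file-3 undetermined.

undetermined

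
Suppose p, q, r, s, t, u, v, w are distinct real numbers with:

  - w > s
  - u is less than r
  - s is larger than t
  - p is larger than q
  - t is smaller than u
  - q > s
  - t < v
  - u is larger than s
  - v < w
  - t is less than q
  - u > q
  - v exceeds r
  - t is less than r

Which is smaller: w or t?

t

Link the given pairs in sequence: t < s; s < q; q < u; u < r; r < v; v < w.
Together: t < s < q < u < r < v < w.
So t < w; t is the smaller of the two.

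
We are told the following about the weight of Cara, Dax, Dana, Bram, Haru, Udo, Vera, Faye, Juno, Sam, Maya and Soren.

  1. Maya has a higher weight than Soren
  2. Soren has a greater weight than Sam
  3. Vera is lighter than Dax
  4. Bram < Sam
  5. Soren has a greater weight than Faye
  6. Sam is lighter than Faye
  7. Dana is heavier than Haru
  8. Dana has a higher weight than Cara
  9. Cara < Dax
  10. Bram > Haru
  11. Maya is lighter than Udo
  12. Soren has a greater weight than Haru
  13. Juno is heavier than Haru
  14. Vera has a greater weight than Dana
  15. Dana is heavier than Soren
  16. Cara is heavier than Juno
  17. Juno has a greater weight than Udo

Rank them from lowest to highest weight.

Haru < Bram < Sam < Faye < Soren < Maya < Udo < Juno < Cara < Dana < Vera < Dax

Each adjacent pair is fixed by a given relation: Haru < Bram; Bram < Sam; Sam < Faye; Faye < Soren; Soren < Maya; Maya < Udo; Udo < Juno; Juno < Cara; Cara < Dana; Dana < Vera; Vera < Dax. Chaining them end to end gives the full order.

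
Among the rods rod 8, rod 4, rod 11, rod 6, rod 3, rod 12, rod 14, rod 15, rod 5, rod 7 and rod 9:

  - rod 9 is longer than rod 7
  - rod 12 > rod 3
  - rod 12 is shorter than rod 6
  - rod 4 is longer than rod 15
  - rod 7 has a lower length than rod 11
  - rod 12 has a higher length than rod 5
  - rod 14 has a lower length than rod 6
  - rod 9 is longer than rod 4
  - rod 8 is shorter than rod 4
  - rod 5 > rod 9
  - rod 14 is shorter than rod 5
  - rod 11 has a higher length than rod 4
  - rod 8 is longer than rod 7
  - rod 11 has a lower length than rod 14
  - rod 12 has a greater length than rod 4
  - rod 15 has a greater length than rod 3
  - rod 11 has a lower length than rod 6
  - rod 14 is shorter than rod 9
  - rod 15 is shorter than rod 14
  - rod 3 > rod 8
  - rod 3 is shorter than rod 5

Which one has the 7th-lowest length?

rod 14

The consecutive relations fix a unique order: rod 7 < rod 8 < rod 3 < rod 15 < rod 4 < rod 11 < rod 14 < rod 9 < rod 5 < rod 12 < rod 6.
Counting 7 from the smallest end gives rod 14.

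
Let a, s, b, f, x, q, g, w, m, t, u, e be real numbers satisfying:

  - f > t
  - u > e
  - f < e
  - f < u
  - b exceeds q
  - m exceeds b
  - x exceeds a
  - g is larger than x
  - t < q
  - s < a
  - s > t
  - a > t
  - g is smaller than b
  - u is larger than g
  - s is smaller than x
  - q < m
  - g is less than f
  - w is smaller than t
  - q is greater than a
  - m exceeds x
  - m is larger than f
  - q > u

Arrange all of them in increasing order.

w < t < s < a < x < g < f < e < u < q < b < m

Nothing is placed below w, so it is least; from there w < t; t < s; s < a; a < x; x < g; g < f; f < e; e < u; u < q; q < b; b < m, each given directly.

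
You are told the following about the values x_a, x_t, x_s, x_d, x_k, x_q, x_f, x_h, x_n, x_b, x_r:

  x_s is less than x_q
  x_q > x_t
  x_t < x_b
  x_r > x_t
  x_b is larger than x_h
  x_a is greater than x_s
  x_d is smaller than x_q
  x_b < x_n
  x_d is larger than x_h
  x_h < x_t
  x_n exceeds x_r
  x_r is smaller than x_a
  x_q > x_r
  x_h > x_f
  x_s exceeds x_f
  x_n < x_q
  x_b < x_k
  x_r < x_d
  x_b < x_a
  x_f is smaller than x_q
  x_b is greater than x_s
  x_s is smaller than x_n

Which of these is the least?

Chaining upward from x_f: directly above it, x_h, x_s, x_q; then x_t, x_b, x_n, x_a, x_d; then x_r, x_k.
That covers every other element, and nothing is given below x_f, so x_f is the least.

x_f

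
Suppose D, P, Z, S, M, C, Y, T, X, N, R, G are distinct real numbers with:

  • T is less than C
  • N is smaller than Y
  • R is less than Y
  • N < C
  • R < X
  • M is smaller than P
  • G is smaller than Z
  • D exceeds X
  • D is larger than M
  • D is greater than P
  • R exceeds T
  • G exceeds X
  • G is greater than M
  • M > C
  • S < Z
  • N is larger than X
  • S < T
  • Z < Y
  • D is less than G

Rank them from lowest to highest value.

S < T < R < X < N < C < M < P < D < G < Z < Y

Nothing is placed below S, so it is least; from there S < T; T < R; R < X; X < N; N < C; C < M; M < P; P < D; D < G; G < Z; Z < Y, each given directly.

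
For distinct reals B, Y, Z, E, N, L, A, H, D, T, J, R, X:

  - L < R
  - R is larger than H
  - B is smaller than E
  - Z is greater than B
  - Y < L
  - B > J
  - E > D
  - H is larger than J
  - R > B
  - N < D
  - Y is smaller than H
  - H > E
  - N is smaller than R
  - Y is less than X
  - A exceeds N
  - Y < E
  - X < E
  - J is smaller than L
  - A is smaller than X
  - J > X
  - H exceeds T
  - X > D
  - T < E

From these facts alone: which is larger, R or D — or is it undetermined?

Following the relations from D: D < X < J < B < E < H < R.
So R is larger.

R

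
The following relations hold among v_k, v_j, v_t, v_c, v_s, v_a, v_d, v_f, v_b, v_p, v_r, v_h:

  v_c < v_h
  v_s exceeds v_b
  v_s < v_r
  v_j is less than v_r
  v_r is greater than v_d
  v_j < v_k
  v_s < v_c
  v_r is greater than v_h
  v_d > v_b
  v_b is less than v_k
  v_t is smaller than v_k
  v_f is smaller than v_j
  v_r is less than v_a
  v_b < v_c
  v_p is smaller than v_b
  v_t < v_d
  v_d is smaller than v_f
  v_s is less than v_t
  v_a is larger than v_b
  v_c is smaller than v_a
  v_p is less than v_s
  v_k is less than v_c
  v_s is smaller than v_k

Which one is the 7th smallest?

The consecutive relations fix a unique order: v_p < v_b < v_s < v_t < v_d < v_f < v_j < v_k < v_c < v_h < v_r < v_a.
The 7th smallest is v_j.

v_j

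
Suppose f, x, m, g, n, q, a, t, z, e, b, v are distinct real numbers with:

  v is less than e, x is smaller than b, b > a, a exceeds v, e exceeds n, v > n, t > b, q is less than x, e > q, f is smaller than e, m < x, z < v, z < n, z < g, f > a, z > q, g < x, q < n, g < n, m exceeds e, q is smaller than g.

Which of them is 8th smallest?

Piecing the relations together gives one ordering: q < z < g < n < v < a < f < e < m < x < b < t.
The 8th smallest is e.

e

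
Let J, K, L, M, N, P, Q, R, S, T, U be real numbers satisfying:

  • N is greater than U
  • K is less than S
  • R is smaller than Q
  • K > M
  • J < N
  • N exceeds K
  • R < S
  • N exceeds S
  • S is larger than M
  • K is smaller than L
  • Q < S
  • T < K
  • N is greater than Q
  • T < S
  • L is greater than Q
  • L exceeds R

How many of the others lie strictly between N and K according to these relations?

1

The relations place K below N. An element lies strictly between them when it is forced above K and also forced below N.
Above K: {L, S}. Below N: {T, R, J, M, Q, U, S}.
Intersection: {S} — 1.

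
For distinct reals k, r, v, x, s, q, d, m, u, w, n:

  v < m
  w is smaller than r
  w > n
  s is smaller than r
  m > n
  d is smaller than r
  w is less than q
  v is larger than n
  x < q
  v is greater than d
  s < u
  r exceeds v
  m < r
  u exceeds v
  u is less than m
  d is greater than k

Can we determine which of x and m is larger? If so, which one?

undetermined

Following every chain through x: above x we get q.
m is not reached, and no chain runs the other way from m to x.
So the given relations leave the order of x and m undetermined.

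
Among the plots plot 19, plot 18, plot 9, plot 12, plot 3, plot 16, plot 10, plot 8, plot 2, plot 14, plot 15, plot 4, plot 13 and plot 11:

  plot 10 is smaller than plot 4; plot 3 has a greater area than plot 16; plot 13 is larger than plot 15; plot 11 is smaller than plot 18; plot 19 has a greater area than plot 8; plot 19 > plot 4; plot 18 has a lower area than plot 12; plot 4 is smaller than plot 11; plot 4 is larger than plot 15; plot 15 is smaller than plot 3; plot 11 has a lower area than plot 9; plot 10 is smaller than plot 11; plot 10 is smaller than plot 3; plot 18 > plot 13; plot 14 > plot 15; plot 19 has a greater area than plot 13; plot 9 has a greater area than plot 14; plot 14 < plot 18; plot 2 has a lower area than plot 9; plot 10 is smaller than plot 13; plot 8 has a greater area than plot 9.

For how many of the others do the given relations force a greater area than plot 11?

The elements the relations force above plot 11 are plot 9, plot 18, plot 12, plot 8, plot 19 — no chain reaches any other.
That is 5.

5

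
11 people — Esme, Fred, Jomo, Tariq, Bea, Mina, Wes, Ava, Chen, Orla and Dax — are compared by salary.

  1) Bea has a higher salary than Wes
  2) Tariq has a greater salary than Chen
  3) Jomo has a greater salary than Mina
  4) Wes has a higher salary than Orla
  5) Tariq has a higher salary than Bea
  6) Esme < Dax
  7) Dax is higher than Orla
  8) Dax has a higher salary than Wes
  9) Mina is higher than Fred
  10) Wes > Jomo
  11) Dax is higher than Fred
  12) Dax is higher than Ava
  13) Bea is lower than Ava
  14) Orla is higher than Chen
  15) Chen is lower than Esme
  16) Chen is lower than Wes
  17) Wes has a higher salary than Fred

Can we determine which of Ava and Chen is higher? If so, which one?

Chen < Orla and Orla < Wes give Chen < Wes.
With Wes < Bea: Chen < Orla < Wes < Bea.
Then Bea < Ava extends the chain to Ava.
So Ava is higher.

Ava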